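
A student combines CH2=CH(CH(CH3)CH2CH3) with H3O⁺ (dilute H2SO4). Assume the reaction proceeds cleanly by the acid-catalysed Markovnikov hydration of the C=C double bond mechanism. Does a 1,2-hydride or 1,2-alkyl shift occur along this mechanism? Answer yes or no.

The first-formed carbocation is secondary.
The adjacent sec-butyl carbon already bears 2 other carbon substituents and has a hydrogen to migrate; after a 1,2-hydride shift from that carbon the positive charge sits on a tertiary centre.
Tertiary is more stable than secondary, so the shift occurs.

yes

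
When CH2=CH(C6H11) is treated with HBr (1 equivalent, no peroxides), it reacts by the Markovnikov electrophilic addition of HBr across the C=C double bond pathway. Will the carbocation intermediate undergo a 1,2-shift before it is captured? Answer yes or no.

yes

The first-formed carbocation is secondary.
The adjacent cyclohexyl carbon already bears 2 other carbon substituents and has a hydrogen to migrate; after a 1,2-hydride shift from that carbon the positive charge sits on a tertiary centre.
Tertiary is more stable than secondary, so the shift occurs.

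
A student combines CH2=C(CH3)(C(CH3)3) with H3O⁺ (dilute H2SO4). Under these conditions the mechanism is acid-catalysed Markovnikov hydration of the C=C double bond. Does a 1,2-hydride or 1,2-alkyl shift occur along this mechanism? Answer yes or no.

The first-formed carbocation is tertiary.
No single 1,2-shift to an adjacent carbon would produce a more-substituted cation than the one already present, so no rearrangement occurs.

no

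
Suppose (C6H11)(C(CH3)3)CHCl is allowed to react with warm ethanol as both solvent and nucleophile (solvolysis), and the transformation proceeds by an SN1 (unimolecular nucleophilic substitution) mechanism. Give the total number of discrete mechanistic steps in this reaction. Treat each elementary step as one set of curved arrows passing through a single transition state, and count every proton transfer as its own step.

4

Step 1: Unassisted departure of Cl⁻ (taking the C–Cl bonding pair) generates a secondary carbocation.
Step 2: A hydride (H with its bonding pair) migrates from the adjacent cyclohexyl carbon to the cationic centre — a 1,2-hydride shift — upgrading the secondary cation to a tertiary one.
Step 3: A lone pair on the oxygen of CH3CH2OH attacks the carbocation, forming a new C–O σ-bond and an oxonium ion.
Step 4: Proton transfer from the O–H of the oxonium ion to a solvent molecule delivers the neutral ether.
Total: 4 elementary steps.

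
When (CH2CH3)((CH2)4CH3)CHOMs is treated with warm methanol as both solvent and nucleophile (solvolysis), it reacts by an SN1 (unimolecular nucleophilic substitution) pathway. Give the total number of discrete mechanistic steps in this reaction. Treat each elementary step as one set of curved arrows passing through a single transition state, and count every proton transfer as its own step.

Step 1: Ionisation: the C–O σ-bond cleaves heterolytically; both bonding electrons depart with MsO⁻, leaving a secondary carbocation at the α-carbon.
(No 1,2-shift: no single shift to an adjacent carbon would give a more stable cation.)
Step 2: Nucleophilic capture: the oxygen of CH3OH bonds to the cationic carbon, producing an oxonium-ion intermediate.
Step 3: Deprotonation of the oxonium oxygen by solvent methanol yields the neutral ether.
Total: 3 elementary steps.

3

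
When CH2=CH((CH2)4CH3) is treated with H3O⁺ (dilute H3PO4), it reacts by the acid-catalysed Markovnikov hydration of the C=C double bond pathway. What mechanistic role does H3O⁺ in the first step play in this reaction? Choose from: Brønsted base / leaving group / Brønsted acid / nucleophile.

Step 1: The π electrons of the C=C bond attack a proton of H3O⁺; Markovnikov addition places the new C–H on the less-substituted alkene carbon, so the positive charge ends up on the more-substituted carbon — a secondary carbocation. H2O is released.
H3O⁺ in the first step donates a proton in a proton-transfer step — a Brønsted acid.

Brønsted acid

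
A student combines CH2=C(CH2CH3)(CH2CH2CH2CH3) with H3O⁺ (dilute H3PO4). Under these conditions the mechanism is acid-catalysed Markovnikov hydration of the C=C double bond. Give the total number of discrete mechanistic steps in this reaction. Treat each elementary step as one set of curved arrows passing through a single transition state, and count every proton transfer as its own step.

Step 1: Protonation of the alkene by H3O⁺: the π bond acts as the nucleophile and picks up H⁺, giving the more stable (Markovnikov) tertiary carbocation. H2O is released.
(No 1,2-shift: no single shift to an adjacent carbon would give a more stable cation.)
Step 2: Water acts as the nucleophile: an oxygen lone pair bonds to the cationic carbon, giving an oxonium-ion intermediate.
Step 3: Proton transfer from the O–H of the oxonium ion to H2O completes the catalytic cycle and yields the alcohol.
Total: 3 elementary steps.

3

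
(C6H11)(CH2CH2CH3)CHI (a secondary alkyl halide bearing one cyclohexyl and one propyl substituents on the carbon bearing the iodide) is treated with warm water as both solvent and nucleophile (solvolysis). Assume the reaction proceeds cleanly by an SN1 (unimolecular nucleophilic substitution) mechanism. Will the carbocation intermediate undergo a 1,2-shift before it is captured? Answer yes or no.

The first-formed carbocation is secondary.
The adjacent cyclohexyl carbon already bears 2 other carbon substituents and has a hydrogen to migrate; after a 1,2-hydride shift from that carbon the positive charge sits on a tertiary centre.
Tertiary is more stable than secondary, so the shift occurs.

yes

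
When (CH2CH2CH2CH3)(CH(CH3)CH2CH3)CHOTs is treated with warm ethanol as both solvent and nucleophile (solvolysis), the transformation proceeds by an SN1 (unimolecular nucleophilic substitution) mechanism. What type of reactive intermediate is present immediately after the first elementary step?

secondary carbocation

Step 1: Rate-determining heterolysis of the C–O bond gives TsO⁻ and a secondary carbocation.
After step 1 the species present is a secondary carbocation.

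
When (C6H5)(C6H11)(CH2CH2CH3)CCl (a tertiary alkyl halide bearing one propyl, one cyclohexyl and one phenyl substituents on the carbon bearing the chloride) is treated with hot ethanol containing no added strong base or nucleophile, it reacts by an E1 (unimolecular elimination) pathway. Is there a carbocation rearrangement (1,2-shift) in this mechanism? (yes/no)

The first-formed carbocation is tertiary.
No single 1,2-shift to an adjacent carbon would produce a more-substituted cation than the one already present, so no rearrangement occurs.

no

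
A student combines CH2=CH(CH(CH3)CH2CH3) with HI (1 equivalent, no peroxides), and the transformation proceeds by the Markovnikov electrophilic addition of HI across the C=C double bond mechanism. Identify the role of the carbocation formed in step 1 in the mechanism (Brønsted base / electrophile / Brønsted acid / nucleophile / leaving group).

Step 3: The I⁻ anion donates a lone pair to the carbocation, forming the new C–I σ-bond and giving the neutral alkyl halide.
The carbocation formed in step 1 accepts an electron pair into an empty or π* orbital — it is the electrophile.

electrophile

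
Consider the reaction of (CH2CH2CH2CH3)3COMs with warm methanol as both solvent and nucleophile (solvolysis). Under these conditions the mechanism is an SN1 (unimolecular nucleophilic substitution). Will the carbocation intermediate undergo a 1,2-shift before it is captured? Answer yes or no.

no

The first-formed carbocation is tertiary.
No single 1,2-shift to an adjacent carbon would produce a more-substituted cation than the one already present, so no rearrangement occurs.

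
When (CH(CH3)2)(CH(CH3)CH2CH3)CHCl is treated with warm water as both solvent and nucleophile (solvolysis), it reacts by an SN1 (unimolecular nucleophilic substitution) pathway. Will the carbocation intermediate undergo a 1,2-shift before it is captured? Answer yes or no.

yes

The first-formed carbocation is secondary.
The adjacent isopropyl carbon already bears 2 other carbon substituents and has a hydrogen to migrate; after a 1,2-hydride shift from that carbon the positive charge sits on a tertiary centre.
Tertiary is more stable than secondary, so the shift occurs.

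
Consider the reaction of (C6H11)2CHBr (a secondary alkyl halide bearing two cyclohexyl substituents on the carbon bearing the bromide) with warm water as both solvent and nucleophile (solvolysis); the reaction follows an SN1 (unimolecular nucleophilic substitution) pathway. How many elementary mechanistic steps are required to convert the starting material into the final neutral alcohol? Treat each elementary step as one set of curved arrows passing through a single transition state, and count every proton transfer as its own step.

Step 1: Unassisted departure of Br⁻ (taking the C–Br bonding pair) generates a secondary carbocation.
Step 2: Carbocation rearrangement: a 1,2-hydride shift from the adjacent cyclohexyl carbon converts the initially-formed secondary cation into the more stable tertiary cation.
Step 3: H2O donates an oxygen lone pair into the empty p orbital of the cation, giving a protonated alcohol (an oxonium ion).
Step 4: A second solvent molecule removes the proton on oxygen, giving the neutral alcohol product.
Total: 4 elementary steps.

4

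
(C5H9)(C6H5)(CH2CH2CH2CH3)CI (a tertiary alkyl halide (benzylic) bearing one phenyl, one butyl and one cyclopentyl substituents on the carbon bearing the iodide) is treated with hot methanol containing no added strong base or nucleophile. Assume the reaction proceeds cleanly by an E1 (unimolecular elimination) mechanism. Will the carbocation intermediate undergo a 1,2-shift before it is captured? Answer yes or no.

no

The first-formed carbocation is tertiary.
No single 1,2-shift to an adjacent carbon would produce a more-substituted cation than the one already present, so no rearrangement occurs.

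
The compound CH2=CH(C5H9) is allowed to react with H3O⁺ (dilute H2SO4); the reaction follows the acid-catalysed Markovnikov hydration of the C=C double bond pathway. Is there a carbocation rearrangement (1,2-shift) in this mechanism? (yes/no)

The first-formed carbocation is secondary.
The adjacent cyclopentyl carbon already bears 2 other carbon substituents and has a hydrogen to migrate; after a 1,2-hydride shift from that carbon the positive charge sits on a tertiary centre.
Tertiary is more stable than secondary, so the shift occurs.

yes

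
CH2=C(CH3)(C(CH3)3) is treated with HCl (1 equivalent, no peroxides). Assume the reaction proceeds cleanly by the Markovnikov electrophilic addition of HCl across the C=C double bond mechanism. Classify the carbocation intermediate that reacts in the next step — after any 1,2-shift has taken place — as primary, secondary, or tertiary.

Step 1: The π electrons of the C=C bond attack a proton of HCl; Markovnikov addition places the new C–H on the less-substituted alkene carbon, so the positive charge ends up on the more-substituted carbon — a tertiary carbocation. The H–Cl bond breaks heterolytically, releasing Cl⁻.
No single 1,2-shift to an adjacent carbon would give a more-substituted cation, so no rearrangement occurs.

tertiary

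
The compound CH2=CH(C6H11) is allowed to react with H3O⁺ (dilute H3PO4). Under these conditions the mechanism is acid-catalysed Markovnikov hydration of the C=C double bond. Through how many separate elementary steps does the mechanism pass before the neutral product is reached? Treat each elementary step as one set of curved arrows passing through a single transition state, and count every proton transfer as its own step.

4

Step 1: Protonation of the alkene by H3O⁺: the π bond acts as the nucleophile and picks up H⁺, giving the more stable (Markovnikov) secondary carbocation. H2O is released.
Step 2: A hydride (H with its bonding pair) migrates from the adjacent cyclohexyl carbon to the cationic centre — a 1,2-hydride shift — upgrading the secondary cation to a tertiary one.
Step 3: Nucleophilic capture of the cation by H2O produces the protonated alcohol (an oxonium ion).
Step 4: Deprotonation of the oxonium ion by a water molecule delivers the neutral alcohol and regenerates the acid catalyst.
Total: 4 elementary steps.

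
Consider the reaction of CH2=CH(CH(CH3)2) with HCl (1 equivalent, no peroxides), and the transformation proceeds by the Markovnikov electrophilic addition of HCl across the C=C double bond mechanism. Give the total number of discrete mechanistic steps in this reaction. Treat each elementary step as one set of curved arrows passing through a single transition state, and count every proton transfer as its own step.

Step 1: The π electrons of the C=C bond attack a proton of HCl; Markovnikov addition places the new C–H on the less-substituted alkene carbon, so the positive charge ends up on the more-substituted carbon — a secondary carbocation. The H–Cl bond breaks heterolytically, releasing Cl⁻.
Step 2: A 1,2-hydride shift from the adjacent isopropyl carbon moves the positive charge from the secondary centre to an adjacent carbon, generating a more stable tertiary carbocation.
Step 3: Nucleophilic attack by Cl⁻ on the carbocation completes the addition, giving R–Cl.
Total: 3 elementary steps.

3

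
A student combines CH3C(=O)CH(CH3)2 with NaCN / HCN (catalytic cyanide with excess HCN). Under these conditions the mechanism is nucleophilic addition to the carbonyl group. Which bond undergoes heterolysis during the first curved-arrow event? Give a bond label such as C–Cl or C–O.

Step 1: Nucleophilic addition: CN⁻ adds to the carbonyl carbon, pushing the π(C=O) electron pair onto oxygen and giving a tetrahedral alkoxide.
The bond broken in this step is the π(C=O) bond.

π(C=O)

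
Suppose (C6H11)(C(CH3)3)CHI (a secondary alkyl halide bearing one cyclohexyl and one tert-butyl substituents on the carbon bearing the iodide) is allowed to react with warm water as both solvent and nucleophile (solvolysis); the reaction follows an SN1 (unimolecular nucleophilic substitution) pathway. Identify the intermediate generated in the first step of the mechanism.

Step 1: Ionisation: the C–I σ-bond cleaves heterolytically; both bonding electrons depart with I⁻, leaving a secondary carbocation at the α-carbon.
After step 1 the species present is a secondary carbocation.

secondary carbocation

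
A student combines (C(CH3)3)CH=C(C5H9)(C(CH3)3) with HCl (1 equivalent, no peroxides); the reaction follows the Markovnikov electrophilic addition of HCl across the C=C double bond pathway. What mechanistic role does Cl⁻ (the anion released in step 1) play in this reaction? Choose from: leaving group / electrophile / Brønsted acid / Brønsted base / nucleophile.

nucleophile

Step 2: Cl⁻ captures the cation: a lone pair on Cl⁻ fills the empty p orbital, producing the alkyl halide product.
Cl⁻ (the anion released in step 1) donates an electron pair to form a new σ-bond to carbon — it is the nucleophile.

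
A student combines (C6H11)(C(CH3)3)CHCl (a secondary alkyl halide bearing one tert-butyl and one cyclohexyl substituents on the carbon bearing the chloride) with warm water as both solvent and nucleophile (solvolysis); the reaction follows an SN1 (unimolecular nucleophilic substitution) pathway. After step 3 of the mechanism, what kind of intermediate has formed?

Step 1: Unassisted departure of Cl⁻ (taking the C–Cl bonding pair) generates a secondary carbocation.
Step 2: A 1,2-hydride shift from the adjacent cyclohexyl carbon moves the positive charge from the secondary centre to an adjacent carbon, generating a more stable tertiary carbocation.
Step 3: A lone pair on the oxygen of H2O attacks the carbocation, forming a new C–O σ-bond and an oxonium ion.
After step 3 the species present is an oxonium ion.

oxonium ion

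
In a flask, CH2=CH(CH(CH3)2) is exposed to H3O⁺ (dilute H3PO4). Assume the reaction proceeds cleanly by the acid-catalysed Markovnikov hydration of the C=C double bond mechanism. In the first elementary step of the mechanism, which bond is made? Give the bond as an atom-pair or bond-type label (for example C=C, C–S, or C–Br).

Step 1: The π electrons of the C=C bond attack a proton of H3O⁺; Markovnikov addition places the new C–H on the less-substituted alkene carbon, so the positive charge ends up on the more-substituted carbon — a secondary carbocation. H2O is released.
The bond formed in this step is the C–H bond.

C–H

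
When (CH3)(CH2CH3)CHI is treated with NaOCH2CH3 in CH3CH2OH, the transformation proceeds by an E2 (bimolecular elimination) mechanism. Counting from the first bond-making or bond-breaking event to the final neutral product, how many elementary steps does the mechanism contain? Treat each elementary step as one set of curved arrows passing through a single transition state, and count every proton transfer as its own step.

1

Step 1: Concerted anti-periplanar elimination: CH3CH2O⁻ abstracts a β-H while I⁻ leaves, and the C–H electrons become the new C=C π bond — all in a single transition state.
Total: 1 elementary step.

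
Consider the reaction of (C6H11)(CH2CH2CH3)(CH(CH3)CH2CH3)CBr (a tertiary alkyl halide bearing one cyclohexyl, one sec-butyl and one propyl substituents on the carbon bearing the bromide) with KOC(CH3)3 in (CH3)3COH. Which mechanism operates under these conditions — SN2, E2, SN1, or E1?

E2

Conditions: a strong/bulky base with a tertiary substrate bearing a β-hydrogen.
These conditions are the textbook signature of the E2 pathway.
A strong (often hindered) base removes a β-H in concert with loss of the leaving group — bimolecular elimination.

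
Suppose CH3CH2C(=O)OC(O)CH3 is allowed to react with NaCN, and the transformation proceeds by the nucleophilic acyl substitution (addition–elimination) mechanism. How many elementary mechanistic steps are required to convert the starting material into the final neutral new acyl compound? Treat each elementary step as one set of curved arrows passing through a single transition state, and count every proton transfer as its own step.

Step 1: A lone pair on the C of CN⁻ attacks the electrophilic acyl carbon; the π(C=O) electrons move onto oxygen, giving a tetrahedral intermediate.
Step 2: Collapse of the tetrahedral intermediate: the alkoxide oxygen pushes its lone pair back to re-form C=O while CH3CO2⁻ leaves.
Total: 2 elementary steps.

2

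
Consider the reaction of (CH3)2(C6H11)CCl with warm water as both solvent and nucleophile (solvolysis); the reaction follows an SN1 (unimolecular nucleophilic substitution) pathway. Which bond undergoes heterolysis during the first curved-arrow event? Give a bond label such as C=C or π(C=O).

C–Cl

Step 1: Unassisted departure of Cl⁻ (taking the C–Cl bonding pair) generates a tertiary carbocation.
The bond broken in this step is the C–Cl bond.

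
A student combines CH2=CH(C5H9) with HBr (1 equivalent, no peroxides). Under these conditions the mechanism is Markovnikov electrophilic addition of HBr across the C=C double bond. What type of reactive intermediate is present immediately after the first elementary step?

Step 1: Electrophilic addition begins with the π(C=C) electrons forming a bond to the proton of HBr. Following Markovnikov's rule, the resulting cation is secondary. The H–Br bond breaks heterolytically, releasing Br⁻.
After step 1 the species present is a secondary carbocation.

secondary carbocation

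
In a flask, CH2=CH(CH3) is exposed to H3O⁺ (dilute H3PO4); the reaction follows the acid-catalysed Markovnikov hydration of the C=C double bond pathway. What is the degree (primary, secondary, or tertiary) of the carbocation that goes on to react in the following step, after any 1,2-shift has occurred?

Step 1: Electrophilic addition begins with the π(C=C) electrons forming a bond to the proton of H3O⁺. Following Markovnikov's rule, the resulting cation is secondary. H2O is released.
No single 1,2-shift to an adjacent carbon would give a more-substituted cation, so no rearrangement occurs.

secondary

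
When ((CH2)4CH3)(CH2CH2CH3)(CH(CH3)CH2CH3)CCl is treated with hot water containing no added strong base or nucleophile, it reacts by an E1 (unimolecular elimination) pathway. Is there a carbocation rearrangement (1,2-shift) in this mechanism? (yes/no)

no

The first-formed carbocation is tertiary.
No single 1,2-shift to an adjacent carbon would produce a more-substituted cation than the one already present, so no rearrangement occurs.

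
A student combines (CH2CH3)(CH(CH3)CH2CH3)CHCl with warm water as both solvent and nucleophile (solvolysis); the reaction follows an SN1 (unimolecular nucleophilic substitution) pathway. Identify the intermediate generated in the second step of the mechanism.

Step 1: The C–Cl bond breaks with both electrons going to the chloride; Cl⁻ leaves and a secondary carbocation remains.
Step 2: A hydride (H with its bonding pair) migrates from the adjacent sec-butyl carbon to the cationic centre — a 1,2-hydride shift — upgrading the secondary cation to a tertiary one.
After step 2 the species present is a tertiary carbocation.

tertiary carbocation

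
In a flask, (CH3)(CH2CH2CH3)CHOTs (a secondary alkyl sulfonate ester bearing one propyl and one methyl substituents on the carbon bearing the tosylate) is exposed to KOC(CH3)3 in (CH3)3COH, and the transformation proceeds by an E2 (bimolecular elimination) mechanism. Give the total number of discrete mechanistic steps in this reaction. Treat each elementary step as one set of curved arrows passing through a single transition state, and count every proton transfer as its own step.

Step 1: In one step, (CH3)3CO⁻ pulls off a β-proton, the C–O bond cleaves, and a C=C double bond forms between the α- and β-carbons (E2, anti elimination).
Total: 1 elementary step.

1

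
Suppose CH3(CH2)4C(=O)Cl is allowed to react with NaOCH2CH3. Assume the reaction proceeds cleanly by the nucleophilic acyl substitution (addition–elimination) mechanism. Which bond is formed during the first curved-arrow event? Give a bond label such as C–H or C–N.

Step 1: Nucleophilic addition of CH3CH2O⁻ to the acyl carbon breaks the π(C=O) bond and yields a tetrahedral, anionic intermediate.
The bond formed in this step is the C–O bond.

C–O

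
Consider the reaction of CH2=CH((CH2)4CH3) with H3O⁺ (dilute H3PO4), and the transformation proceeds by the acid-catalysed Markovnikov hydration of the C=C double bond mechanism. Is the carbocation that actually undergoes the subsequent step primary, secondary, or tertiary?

Step 1: Protonation of the alkene by H3O⁺: the π bond acts as the nucleophile and picks up H⁺, giving the more stable (Markovnikov) secondary carbocation. H2O is released.
No single 1,2-shift to an adjacent carbon would give a more-substituted cation, so no rearrangement occurs.

secondary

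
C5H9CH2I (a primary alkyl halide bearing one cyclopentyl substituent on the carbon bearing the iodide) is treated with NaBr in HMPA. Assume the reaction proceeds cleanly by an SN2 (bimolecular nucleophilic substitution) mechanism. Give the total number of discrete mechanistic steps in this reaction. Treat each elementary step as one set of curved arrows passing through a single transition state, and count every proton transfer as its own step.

1

Step 1: Br⁻ attacks the back face of the α-carbon while I⁻ departs with the C–I bonding pair — a single concerted displacement through a pentacoordinate transition state.
Total: 1 elementary step.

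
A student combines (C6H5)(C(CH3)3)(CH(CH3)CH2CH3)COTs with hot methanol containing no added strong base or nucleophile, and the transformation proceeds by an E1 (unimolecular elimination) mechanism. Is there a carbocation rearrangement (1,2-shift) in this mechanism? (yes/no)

The first-formed carbocation is tertiary.
No single 1,2-shift to an adjacent carbon would produce a more-substituted cation than the one already present, so no rearrangement occurs.

no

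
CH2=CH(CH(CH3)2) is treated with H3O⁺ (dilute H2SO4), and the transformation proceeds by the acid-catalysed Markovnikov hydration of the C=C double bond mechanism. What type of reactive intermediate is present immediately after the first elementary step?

Step 1: Electrophilic addition begins with the π(C=C) electrons forming a bond to the proton of H3O⁺. Following Markovnikov's rule, the resulting cation is secondary. H2O is released.
After step 1 the species present is a secondary carbocation.

secondary carbocation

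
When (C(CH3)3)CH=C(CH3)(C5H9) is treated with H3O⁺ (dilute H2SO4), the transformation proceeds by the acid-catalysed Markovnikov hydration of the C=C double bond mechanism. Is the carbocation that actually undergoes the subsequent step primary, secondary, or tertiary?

tertiary

Step 1: Protonation of the alkene by H3O⁺: the π bond acts as the nucleophile and picks up H⁺, giving the more stable (Markovnikov) tertiary carbocation. H2O is released.
No single 1,2-shift to an adjacent carbon would give a more-substituted cation, so no rearrangement occurs.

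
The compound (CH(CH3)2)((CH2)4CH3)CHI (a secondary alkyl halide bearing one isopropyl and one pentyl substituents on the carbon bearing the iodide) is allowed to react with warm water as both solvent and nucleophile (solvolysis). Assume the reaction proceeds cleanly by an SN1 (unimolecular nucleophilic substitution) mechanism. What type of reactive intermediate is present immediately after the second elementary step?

tertiary carbocation

Step 1: Rate-determining heterolysis of the C–I bond gives I⁻ and a secondary carbocation.
Step 2: A 1,2-hydride shift from the adjacent isopropyl carbon moves the positive charge from the secondary centre to an adjacent carbon, generating a more stable tertiary carbocation.
After step 2 the species present is a tertiary carbocation.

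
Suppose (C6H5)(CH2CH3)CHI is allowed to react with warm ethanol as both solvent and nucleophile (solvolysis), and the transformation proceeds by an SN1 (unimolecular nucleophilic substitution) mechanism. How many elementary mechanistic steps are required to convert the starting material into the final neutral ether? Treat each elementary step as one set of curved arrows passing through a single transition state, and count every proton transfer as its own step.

3

Step 1: Unassisted departure of I⁻ (taking the C–I bonding pair) generates a secondary carbocation.
(No 1,2-shift: no single shift to an adjacent carbon would give a more stable cation.)
Step 2: A lone pair on the oxygen of CH3CH2OH attacks the carbocation, forming a new C–O σ-bond and an oxonium ion.
Step 3: Deprotonation of the oxonium oxygen by solvent ethanol yields the neutral ether.
Total: 3 elementary steps.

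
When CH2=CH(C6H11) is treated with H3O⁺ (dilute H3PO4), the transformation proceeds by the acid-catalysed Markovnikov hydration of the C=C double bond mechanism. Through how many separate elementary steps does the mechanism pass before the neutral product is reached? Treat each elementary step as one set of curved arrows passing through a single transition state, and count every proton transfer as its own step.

4

Step 1: The π electrons of the C=C bond attack a proton of H3O⁺; Markovnikov addition places the new C–H on the less-substituted alkene carbon, so the positive charge ends up on the more-substituted carbon — a secondary carbocation. H2O is released.
Step 2: A 1,2-hydride shift from the adjacent cyclohexyl carbon moves the positive charge from the secondary centre to an adjacent carbon, generating a more stable tertiary carbocation.
Step 3: Nucleophilic capture of the cation by H2O produces the protonated alcohol (an oxonium ion).
Step 4: Deprotonation of the oxonium ion by a water molecule delivers the neutral alcohol and regenerates the acid catalyst.
Total: 4 elementary steps.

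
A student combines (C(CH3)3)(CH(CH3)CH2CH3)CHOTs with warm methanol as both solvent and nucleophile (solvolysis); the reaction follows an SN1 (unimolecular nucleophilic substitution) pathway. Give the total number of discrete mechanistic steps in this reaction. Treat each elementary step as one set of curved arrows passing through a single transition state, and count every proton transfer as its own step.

Step 1: Rate-determining heterolysis of the C–O bond gives TsO⁻ and a secondary carbocation.
Step 2: Carbocation rearrangement: a 1,2-hydride shift from the adjacent sec-butyl carbon converts the initially-formed secondary cation into the more stable tertiary cation.
Step 3: Nucleophilic capture: the oxygen of CH3OH bonds to the cationic carbon, producing an oxonium-ion intermediate.
Step 4: Proton transfer from the O–H of the oxonium ion to a solvent molecule delivers the neutral ether.
Total: 4 elementary steps.

4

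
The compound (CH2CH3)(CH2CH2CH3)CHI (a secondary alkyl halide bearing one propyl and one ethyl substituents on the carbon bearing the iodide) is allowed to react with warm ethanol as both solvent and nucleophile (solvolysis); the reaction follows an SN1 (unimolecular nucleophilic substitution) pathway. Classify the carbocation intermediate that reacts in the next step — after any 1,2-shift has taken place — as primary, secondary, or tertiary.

secondary

Step 1: The C–I bond breaks with both electrons going to the iodide; I⁻ leaves and a secondary carbocation remains.
No single 1,2-shift to an adjacent carbon would give a more-substituted cation, so no rearrangement occurs.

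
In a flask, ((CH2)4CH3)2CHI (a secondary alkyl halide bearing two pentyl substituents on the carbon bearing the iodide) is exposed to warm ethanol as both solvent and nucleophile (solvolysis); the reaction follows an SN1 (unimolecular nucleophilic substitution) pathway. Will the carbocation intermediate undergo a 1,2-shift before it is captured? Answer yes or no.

The first-formed carbocation is secondary.
No single 1,2-shift to an adjacent carbon would produce a more-substituted cation than the one already present, so no rearrangement occurs.

no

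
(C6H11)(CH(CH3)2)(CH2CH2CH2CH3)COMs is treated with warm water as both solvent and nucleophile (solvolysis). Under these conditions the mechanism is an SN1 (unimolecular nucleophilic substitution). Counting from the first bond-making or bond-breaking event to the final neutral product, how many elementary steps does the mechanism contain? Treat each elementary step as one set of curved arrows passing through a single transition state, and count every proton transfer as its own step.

Step 1: Unassisted departure of MsO⁻ (taking the C–O bonding pair) generates a tertiary carbocation.
(No 1,2-shift: no single shift to an adjacent carbon would give a more stable cation.)
Step 2: Nucleophilic capture: the oxygen of H2O bonds to the cationic carbon, producing an oxonium-ion intermediate.
Step 3: Proton transfer from the O–H of the oxonium ion to a solvent molecule delivers the neutral alcohol.
Total: 3 elementary steps.

3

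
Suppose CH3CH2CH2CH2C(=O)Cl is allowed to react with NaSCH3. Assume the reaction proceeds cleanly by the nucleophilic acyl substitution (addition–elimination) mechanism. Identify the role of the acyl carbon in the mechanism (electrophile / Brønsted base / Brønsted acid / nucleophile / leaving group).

Step 1: A lone pair on the S of CH3S⁻ attacks the electrophilic acyl carbon; the π(C=O) electrons move onto oxygen, giving a tetrahedral intermediate.
The acyl carbon accepts an electron pair into an empty or π* orbital — it is the electrophile.

electrophile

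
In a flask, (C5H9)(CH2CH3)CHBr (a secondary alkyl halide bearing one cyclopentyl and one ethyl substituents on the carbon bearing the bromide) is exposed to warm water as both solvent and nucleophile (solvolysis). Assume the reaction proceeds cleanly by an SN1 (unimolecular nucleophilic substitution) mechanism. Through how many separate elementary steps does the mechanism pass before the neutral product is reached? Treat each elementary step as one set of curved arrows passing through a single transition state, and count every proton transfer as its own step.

4

Step 1: Unassisted departure of Br⁻ (taking the C–Br bonding pair) generates a secondary carbocation.
Step 2: Carbocation rearrangement: a 1,2-hydride shift from the adjacent cyclopentyl carbon converts the initially-formed secondary cation into the more stable tertiary cation.
Step 3: Nucleophilic capture: the oxygen of H2O bonds to the cationic carbon, producing an oxonium-ion intermediate.
Step 4: Deprotonation of the oxonium oxygen by solvent water yields the neutral alcohol.
Total: 4 elementary steps.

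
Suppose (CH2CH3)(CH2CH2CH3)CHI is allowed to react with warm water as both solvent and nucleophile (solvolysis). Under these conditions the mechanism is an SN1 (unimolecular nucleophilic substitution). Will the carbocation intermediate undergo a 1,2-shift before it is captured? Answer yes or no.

The first-formed carbocation is secondary.
No single 1,2-shift to an adjacent carbon would produce a more-substituted cation than the one already present, so no rearrangement occurs.

no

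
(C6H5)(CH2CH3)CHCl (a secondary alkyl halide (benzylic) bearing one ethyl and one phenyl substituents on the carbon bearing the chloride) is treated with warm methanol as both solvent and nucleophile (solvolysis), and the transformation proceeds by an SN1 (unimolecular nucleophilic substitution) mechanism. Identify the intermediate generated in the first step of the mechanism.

Step 1: Ionisation: the C–Cl σ-bond cleaves heterolytically; both bonding electrons depart with Cl⁻, leaving a secondary carbocation at the α-carbon.
After step 1 the species present is a secondary carbocation.

secondary carbocation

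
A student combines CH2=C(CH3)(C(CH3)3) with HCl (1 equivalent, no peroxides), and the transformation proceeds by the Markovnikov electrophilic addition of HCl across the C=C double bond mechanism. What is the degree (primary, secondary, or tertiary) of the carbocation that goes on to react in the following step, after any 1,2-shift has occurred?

tertiary

Step 1: The π electrons of the C=C bond attack a proton of HCl; Markovnikov addition places the new C–H on the less-substituted alkene carbon, so the positive charge ends up on the more-substituted carbon — a tertiary carbocation. The H–Cl bond breaks heterolytically, releasing Cl⁻.
No single 1,2-shift to an adjacent carbon would give a more-substituted cation, so no rearrangement occurs.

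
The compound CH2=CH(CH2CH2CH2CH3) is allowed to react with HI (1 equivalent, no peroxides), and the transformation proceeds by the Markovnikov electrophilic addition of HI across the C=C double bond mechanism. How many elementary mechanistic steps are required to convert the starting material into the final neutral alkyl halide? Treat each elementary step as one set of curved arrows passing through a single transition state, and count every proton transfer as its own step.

2

Step 1: Protonation of the alkene by HI: the π bond acts as the nucleophile and picks up H⁺, giving the more stable (Markovnikov) secondary carbocation. The H–I bond breaks heterolytically, releasing I⁻.
(No 1,2-shift: no single shift to an adjacent carbon would give a more stable cation.)
Step 2: I⁻ captures the cation: a lone pair on I⁻ fills the empty p orbital, producing the alkyl halide product.
Total: 2 elementary steps.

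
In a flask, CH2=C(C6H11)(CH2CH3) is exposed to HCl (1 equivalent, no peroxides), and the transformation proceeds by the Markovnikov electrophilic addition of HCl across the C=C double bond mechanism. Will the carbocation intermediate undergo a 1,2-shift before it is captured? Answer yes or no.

no

The first-formed carbocation is tertiary.
No single 1,2-shift to an adjacent carbon would produce a more-substituted cation than the one already present, so no rearrangement occurs.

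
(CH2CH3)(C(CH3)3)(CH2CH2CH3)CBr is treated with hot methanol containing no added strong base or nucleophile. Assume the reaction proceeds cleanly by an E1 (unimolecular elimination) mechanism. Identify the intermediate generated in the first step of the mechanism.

tertiary carbocation

Step 1: Ionisation: the C–Br σ-bond cleaves heterolytically; both bonding electrons depart with Br⁻, leaving a tertiary carbocation at the α-carbon.
After step 1 the species present is a tertiary carbocation.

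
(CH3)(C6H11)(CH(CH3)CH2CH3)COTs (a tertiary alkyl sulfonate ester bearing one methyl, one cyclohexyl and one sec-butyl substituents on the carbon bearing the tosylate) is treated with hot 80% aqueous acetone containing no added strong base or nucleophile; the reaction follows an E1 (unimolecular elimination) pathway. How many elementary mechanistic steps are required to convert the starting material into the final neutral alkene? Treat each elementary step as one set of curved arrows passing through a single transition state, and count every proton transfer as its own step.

Step 1: Unassisted departure of TsO⁻ (taking the C–O bonding pair) generates a tertiary carbocation.
(No 1,2-shift: no single shift to an adjacent carbon would give a more stable cation.)
Step 2: A weak base (a water molecule from the solvent) removes a proton from a carbon adjacent to the cationic centre; the electrons of that C–H bond become the new π(C=C) bond, giving the alkene.
Total: 2 elementary steps.

2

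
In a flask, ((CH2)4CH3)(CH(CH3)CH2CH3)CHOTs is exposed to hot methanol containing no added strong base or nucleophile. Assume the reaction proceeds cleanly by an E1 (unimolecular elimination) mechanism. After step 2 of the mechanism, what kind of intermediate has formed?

tertiary carbocation

Step 1: Unassisted departure of TsO⁻ (taking the C–O bonding pair) generates a secondary carbocation.
Step 2: A hydride (H with its bonding pair) migrates from the adjacent sec-butyl carbon to the cationic centre — a 1,2-hydride shift — upgrading the secondary cation to a tertiary one.
After step 2 the species present is a tertiary carbocation.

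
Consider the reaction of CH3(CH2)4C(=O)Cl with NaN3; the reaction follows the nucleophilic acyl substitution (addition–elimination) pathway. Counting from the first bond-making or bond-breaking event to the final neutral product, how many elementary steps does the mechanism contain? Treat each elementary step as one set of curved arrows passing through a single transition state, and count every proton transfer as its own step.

2

Step 1: A lone pair on the N of N3⁻ attacks the electrophilic acyl carbon; the π(C=O) electrons move onto oxygen, giving a tetrahedral intermediate.
Step 2: Collapse of the tetrahedral intermediate: the alkoxide oxygen pushes its lone pair back to re-form C=O while Cl⁻ leaves.
Total: 2 elementary steps.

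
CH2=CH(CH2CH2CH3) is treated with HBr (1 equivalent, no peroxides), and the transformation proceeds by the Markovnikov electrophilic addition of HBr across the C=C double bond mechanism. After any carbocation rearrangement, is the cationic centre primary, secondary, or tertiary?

Step 1: Protonation of the alkene by HBr: the π bond acts as the nucleophile and picks up H⁺, giving the more stable (Markovnikov) secondary carbocation. The H–Br bond breaks heterolytically, releasing Br⁻.
No single 1,2-shift to an adjacent carbon would give a more-substituted cation, so no rearrangement occurs.

secondary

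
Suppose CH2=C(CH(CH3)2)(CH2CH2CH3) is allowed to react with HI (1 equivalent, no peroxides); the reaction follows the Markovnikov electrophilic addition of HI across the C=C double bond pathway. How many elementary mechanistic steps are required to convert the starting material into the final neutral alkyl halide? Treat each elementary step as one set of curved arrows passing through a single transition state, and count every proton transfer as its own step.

Step 1: The π electrons of the C=C bond attack a proton of HI; Markovnikov addition places the new C–H on the less-substituted alkene carbon, so the positive charge ends up on the more-substituted carbon — a tertiary carbocation. The H–I bond breaks heterolytically, releasing I⁻.
(No 1,2-shift: no single shift to an adjacent carbon would give a more stable cation.)
Step 2: Nucleophilic attack by I⁻ on the carbocation completes the addition, giving R–I.
Total: 2 elementary steps.

2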